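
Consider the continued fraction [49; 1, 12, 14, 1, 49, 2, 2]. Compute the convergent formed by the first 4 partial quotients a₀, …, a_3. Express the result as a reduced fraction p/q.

Compute successive convergents:
a_0 = 49: 49/1
a_1 = 1: 50/1
a_2 = 12: 649/13
a_3 = 14: 9136/183

9136/183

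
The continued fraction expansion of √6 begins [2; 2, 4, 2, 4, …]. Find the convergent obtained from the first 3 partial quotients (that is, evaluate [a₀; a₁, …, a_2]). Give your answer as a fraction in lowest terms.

a_0 = 2: 2/1
a_1 = 2: 5/2
a_2 = 4: 22/9

22/9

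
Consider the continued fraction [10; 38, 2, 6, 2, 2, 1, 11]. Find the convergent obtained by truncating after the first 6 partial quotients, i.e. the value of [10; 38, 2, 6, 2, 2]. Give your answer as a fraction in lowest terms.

a_0 = 10: 10/1
a_1 = 38: 381/38
a_2 = 2: 772/77
a_3 = 6: 5013/500
a_4 = 2: 10798/1077
a_5 = 2: 26609/2654

26609/2654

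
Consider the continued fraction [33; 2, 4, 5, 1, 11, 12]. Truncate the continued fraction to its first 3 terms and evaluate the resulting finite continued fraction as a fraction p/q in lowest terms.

Starting at the tail and folding back:
Start with 4.
2 + 1/(4/1) = 2 + 1/4 = 9/4
33 + 1/(9/4) = 33 + 4/9 = 301/9

301/9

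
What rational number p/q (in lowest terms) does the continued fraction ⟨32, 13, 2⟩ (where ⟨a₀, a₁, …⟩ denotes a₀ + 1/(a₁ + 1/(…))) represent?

Start with 2.
13 + 1/(2/1) = 13 + 1/2 = 27/2
32 + 1/(27/2) = 32 + 2/27 = 866/27

866/27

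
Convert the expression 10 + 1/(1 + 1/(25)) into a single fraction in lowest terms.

a_0 = 10: 10/1
a_1 = 1: 11/1
a_2 = 25: 285/26

285/26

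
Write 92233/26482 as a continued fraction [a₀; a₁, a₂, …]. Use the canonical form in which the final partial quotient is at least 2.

[3; 2, 14, 12, 9, 2, 1, 2]

⌊92233/26482⌋ = 3, remainder 12787
⌊26482/12787⌋ = 2, remainder 908
⌊12787/908⌋ = 14, remainder 75
⌊908/75⌋ = 12, remainder 8
⌊75/8⌋ = 9, remainder 3
⌊8/3⌋ = 2, remainder 2
⌊3/2⌋ = 1, remainder 1
⌊2/1⌋ = 2, remainder 0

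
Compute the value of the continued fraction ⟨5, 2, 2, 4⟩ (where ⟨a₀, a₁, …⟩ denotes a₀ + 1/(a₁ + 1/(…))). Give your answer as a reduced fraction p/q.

119/22

a_0 = 5: 5/1
a_1 = 2: 11/2
a_2 = 2: 27/5
a_3 = 4: 119/22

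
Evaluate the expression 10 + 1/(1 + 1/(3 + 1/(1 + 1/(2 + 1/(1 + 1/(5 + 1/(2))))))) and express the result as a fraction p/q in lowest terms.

2557/237

Build up convergents one term at a time:
a_0 = 10: 10/1
a_1 = 1: 11/1
a_2 = 3: 43/4
a_3 = 1: 54/5
a_4 = 2: 151/14
a_5 = 1: 205/19
a_6 = 5: 1176/109
a_7 = 2: 2557/237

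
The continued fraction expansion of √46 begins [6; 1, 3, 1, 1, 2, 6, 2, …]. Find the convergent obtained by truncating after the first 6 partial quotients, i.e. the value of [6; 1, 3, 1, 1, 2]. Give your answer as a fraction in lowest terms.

Use the convergent recurrence hₖ = aₖ·hₖ₋₁ + hₖ₋₂ (and likewise for the denominators kₖ):
a_0 = 6: 6/1
a_1 = 1: 7/1
a_2 = 3: 27/4
a_3 = 1: 34/5
a_4 = 1: 61/9
a_5 = 2: 156/23

156/23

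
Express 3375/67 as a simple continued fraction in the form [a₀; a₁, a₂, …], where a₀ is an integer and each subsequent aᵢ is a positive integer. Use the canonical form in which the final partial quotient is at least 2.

Run the Euclidean algorithm, recording each quotient:
3375 = 50·67 + 25, so a_0 = 50
67 = 2·25 + 17, so a_1 = 2
25 = 1·17 + 8, so a_2 = 1
17 = 2·8 + 1, so a_3 = 2
8 = 8·1 + 0, so a_4 = 8

[50; 2, 1, 2, 8]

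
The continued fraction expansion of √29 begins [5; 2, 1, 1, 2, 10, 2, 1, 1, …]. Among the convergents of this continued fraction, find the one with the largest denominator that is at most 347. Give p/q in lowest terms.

1524/283

a_0 = 5: 5/1  (≤ bound)
a_1 = 2: 11/2  (≤ bound)
a_2 = 1: 16/3  (≤ bound)
a_3 = 1: 27/5  (≤ bound)
a_4 = 2: 70/13  (≤ bound)
a_5 = 10: 727/135  (≤ bound)
a_6 = 2: 1524/283  (≤ bound)
a_7 = 1: 2251/418  (> 347, stop)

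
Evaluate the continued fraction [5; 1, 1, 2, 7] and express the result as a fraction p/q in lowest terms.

207/37

a_0 = 5: 5/1
a_1 = 1: 6/1
a_2 = 1: 11/2
a_3 = 2: 28/5
a_4 = 7: 207/37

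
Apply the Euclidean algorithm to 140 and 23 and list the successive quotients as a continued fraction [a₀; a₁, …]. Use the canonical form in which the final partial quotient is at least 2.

Apply division with remainder until the remainder is 0:
⌊140/23⌋ = 6, remainder 2
⌊23/2⌋ = 11, remainder 1
⌊2/1⌋ = 2, remainder 0

[6; 11, 2]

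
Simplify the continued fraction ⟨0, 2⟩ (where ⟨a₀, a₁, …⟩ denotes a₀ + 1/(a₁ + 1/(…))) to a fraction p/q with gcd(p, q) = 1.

1/2

Use the convergent recurrence hₖ = aₖ·hₖ₋₁ + hₖ₋₂ (and likewise for the denominators kₖ):
a_0 = 0: 0/1
a_1 = 2: 1/2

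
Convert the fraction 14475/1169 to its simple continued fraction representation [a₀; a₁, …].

[12; 2, 1, 1, 1, 1, 2, 34]

14475 ÷ 1169 → quotient 12, remainder 447
1169 ÷ 447 → quotient 2, remainder 275
447 ÷ 275 → quotient 1, remainder 172
275 ÷ 172 → quotient 1, remainder 103
172 ÷ 103 → quotient 1, remainder 69
103 ÷ 69 → quotient 1, remainder 34
69 ÷ 34 → quotient 2, remainder 1
34 ÷ 1 → quotient 34, remainder 0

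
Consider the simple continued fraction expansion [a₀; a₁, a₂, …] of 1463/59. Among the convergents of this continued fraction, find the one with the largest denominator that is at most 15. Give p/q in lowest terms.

124/5

List convergents until the denominator exceeds the bound:
a_0 = 24: 24/1  (≤ bound)
a_1 = 1: 25/1  (≤ bound)
a_2 = 3: 99/4  (≤ bound)
a_3 = 1: 124/5  (≤ bound)
a_4 = 11: 1463/59  (> 15, stop)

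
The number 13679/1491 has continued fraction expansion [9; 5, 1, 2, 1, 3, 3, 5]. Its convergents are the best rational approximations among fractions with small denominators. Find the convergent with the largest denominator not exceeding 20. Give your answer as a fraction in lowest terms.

a_0 = 9: 9/1  (≤ bound)
a_1 = 5: 46/5  (≤ bound)
a_2 = 1: 55/6  (≤ bound)
a_3 = 2: 156/17  (≤ bound)
a_4 = 1: 211/23  (> 20, stop)

156/17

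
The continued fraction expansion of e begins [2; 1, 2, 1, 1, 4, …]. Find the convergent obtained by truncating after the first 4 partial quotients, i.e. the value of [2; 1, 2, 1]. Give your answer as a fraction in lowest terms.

11/4

Collapse the nested fraction from the inside out:
Start with 1.
2 + 1/(1/1) = 2 + 1/1 = 3/1
1 + 1/(3/1) = 1 + 1/3 = 4/3
2 + 1/(4/3) = 2 + 3/4 = 11/4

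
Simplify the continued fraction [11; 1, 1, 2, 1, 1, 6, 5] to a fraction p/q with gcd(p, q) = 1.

4714/407

Start with 5.
6 + 1/(5/1) = 6 + 1/5 = 31/5
1 + 1/(31/5) = 1 + 5/31 = 36/31
1 + 1/(36/31) = 1 + 31/36 = 67/36
2 + 1/(67/36) = 2 + 36/67 = 170/67
1 + 1/(170/67) = 1 + 67/170 = 237/170
1 + 1/(237/170) = 1 + 170/237 = 407/237
11 + 1/(407/237) = 11 + 237/407 = 4714/407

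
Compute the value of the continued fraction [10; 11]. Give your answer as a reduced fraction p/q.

a_0 = 10: 10/1
a_1 = 11: 111/11

111/11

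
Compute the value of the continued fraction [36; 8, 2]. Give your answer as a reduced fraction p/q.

a_0 = 36: 36/1
a_1 = 8: 289/8
a_2 = 2: 614/17

614/17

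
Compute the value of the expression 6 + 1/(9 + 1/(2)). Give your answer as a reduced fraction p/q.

116/19

Start with 2.
9 + 1/(2/1) = 9 + 1/2 = 19/2
6 + 1/(19/2) = 6 + 2/19 = 116/19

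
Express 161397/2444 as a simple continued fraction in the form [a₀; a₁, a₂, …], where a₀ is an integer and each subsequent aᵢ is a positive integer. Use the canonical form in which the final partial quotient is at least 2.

⌊161397/2444⌋ = 66, remainder 93
⌊2444/93⌋ = 26, remainder 26
⌊93/26⌋ = 3, remainder 15
⌊26/15⌋ = 1, remainder 11
⌊15/11⌋ = 1, remainder 4
⌊11/4⌋ = 2, remainder 3
⌊4/3⌋ = 1, remainder 1
⌊3/1⌋ = 3, remainder 0

[66; 26, 3, 1, 1, 2, 1, 3]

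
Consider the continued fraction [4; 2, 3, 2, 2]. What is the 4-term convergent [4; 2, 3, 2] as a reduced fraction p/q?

71/16

Start with 2.
3 + 1/(2/1) = 3 + 1/2 = 7/2
2 + 1/(7/2) = 2 + 2/7 = 16/7
4 + 1/(16/7) = 4 + 7/16 = 71/16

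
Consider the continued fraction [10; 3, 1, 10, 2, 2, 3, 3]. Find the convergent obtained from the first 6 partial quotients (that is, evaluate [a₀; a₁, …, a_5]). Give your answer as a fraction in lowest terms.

2287/223

Starting at the tail and folding back:
Start with 2.
2 + 1/(2/1) = 2 + 1/2 = 5/2
10 + 1/(5/2) = 10 + 2/5 = 52/5
1 + 1/(52/5) = 1 + 5/52 = 57/52
3 + 1/(57/52) = 3 + 52/57 = 223/57
10 + 1/(223/57) = 10 + 57/223 = 2287/223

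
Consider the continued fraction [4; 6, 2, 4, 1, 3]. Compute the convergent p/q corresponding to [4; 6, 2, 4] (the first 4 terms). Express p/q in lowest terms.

241/58

a_0 = 4: 4/1
a_1 = 6: 25/6
a_2 = 2: 54/13
a_3 = 4: 241/58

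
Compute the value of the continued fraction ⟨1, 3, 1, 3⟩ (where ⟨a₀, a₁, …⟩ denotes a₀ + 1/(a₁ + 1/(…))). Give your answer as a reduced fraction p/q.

19/15

Start with 3.
1 + 1/(3/1) = 1 + 1/3 = 4/3
3 + 1/(4/3) = 3 + 3/4 = 15/4
1 + 1/(15/4) = 1 + 4/15 = 19/15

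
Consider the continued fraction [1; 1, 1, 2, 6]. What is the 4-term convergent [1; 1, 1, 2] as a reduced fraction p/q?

8/5

Compute successive convergents:
a_0 = 1: 1/1
a_1 = 1: 2/1
a_2 = 1: 3/2
a_3 = 2: 8/5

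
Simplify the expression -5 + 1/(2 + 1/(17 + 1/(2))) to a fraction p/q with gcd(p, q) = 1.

Work from the innermost term outward:
Start with 2.
17 + 1/(2/1) = 17 + 1/2 = 35/2
2 + 1/(35/2) = 2 + 2/35 = 72/35
-5 + 1/(72/35) = -5 + 35/72 = -325/72

-325/72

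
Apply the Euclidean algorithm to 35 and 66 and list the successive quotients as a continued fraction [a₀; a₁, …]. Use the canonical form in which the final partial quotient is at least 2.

[0; 1, 1, 7, 1, 3]

35 ÷ 66 → quotient 0, remainder 35
66 ÷ 35 → quotient 1, remainder 31
35 ÷ 31 → quotient 1, remainder 4
31 ÷ 4 → quotient 7, remainder 3
4 ÷ 3 → quotient 1, remainder 1
3 ÷ 1 → quotient 3, remainder 0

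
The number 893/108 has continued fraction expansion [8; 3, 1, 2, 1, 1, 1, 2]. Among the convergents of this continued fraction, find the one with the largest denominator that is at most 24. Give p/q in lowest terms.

124/15

a_0 = 8: 8/1  (≤ bound)
a_1 = 3: 25/3  (≤ bound)
a_2 = 1: 33/4  (≤ bound)
a_3 = 2: 91/11  (≤ bound)
a_4 = 1: 124/15  (≤ bound)
a_5 = 1: 215/26  (> 24, stop)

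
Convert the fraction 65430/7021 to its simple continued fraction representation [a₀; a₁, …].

Run the Euclidean algorithm, recording each quotient:
65430 = 9·7021 + 2241, so a_0 = 9
7021 = 3·2241 + 298, so a_1 = 3
2241 = 7·298 + 155, so a_2 = 7
298 = 1·155 + 143, so a_3 = 1
155 = 1·143 + 12, so a_4 = 1
143 = 11·12 + 11, so a_5 = 11
12 = 1·11 + 1, so a_6 = 1
11 = 11·1 + 0, so a_7 = 11

[9; 3, 7, 1, 1, 11, 1, 11]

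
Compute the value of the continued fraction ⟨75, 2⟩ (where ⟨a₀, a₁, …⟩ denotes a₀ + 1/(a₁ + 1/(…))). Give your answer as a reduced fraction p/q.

151/2

Build up convergents one term at a time:
a_0 = 75: 75/1
a_1 = 2: 151/2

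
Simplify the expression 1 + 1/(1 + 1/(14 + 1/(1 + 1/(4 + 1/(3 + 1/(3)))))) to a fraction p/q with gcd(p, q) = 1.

Collapse the nested fraction from the inside out:
Start with 3.
3 + 1/(3/1) = 3 + 1/3 = 10/3
4 + 1/(10/3) = 4 + 3/10 = 43/10
1 + 1/(43/10) = 1 + 10/43 = 53/43
14 + 1/(53/43) = 14 + 43/53 = 785/53
1 + 1/(785/53) = 1 + 53/785 = 838/785
1 + 1/(838/785) = 1 + 785/838 = 1623/838

1623/838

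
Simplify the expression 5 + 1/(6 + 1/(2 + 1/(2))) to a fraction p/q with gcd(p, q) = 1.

Start with 2.
2 + 1/(2/1) = 2 + 1/2 = 5/2
6 + 1/(5/2) = 6 + 2/5 = 32/5
5 + 1/(32/5) = 5 + 5/32 = 165/32

165/32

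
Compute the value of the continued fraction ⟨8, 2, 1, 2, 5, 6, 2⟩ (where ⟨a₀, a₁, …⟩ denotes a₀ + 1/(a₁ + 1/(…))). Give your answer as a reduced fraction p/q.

Use the convergent recurrence hₖ = aₖ·hₖ₋₁ + hₖ₋₂ (and likewise for the denominators kₖ):
a_0 = 8: 8/1
a_1 = 2: 17/2
a_2 = 1: 25/3
a_3 = 2: 67/8
a_4 = 5: 360/43
a_5 = 6: 2227/266
a_6 = 2: 4814/575

4814/575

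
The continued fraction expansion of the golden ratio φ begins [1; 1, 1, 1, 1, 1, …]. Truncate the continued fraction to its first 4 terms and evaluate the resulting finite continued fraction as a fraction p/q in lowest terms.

Start with 1.
1 + 1/(1/1) = 1 + 1/1 = 2/1
1 + 1/(2/1) = 1 + 1/2 = 3/2
1 + 1/(3/2) = 1 + 2/3 = 5/3

5/3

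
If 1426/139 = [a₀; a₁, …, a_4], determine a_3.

6

Repeatedly divide and take the remainder:
1426 = 10·139 + 36, so a_0 = 10
139 = 3·36 + 31, so a_1 = 3
36 = 1·31 + 5, so a_2 = 1
31 = 6·5 + 1, so a_3 = 6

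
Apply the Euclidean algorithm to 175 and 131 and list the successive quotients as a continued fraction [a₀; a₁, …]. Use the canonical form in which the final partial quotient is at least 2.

175 = 1·131 + 44, so a_0 = 1
131 = 2·44 + 43, so a_1 = 2
44 = 1·43 + 1, so a_2 = 1
43 = 43·1 + 0, so a_3 = 43

[1; 2, 1, 43]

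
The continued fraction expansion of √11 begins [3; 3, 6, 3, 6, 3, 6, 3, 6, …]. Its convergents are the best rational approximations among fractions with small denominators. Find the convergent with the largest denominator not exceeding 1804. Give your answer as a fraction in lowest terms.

a_0 = 3: 3/1  (≤ bound)
a_1 = 3: 10/3  (≤ bound)
a_2 = 6: 63/19  (≤ bound)
a_3 = 3: 199/60  (≤ bound)
a_4 = 6: 1257/379  (≤ bound)
a_5 = 3: 3970/1197  (≤ bound)
a_6 = 6: 25077/7561  (> 1804, stop)

3970/1197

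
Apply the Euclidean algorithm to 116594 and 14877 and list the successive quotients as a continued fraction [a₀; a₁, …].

[7; 1, 5, 7, 49, 3, 2]

⌊116594/14877⌋ = 7, remainder 12455
⌊14877/12455⌋ = 1, remainder 2422
⌊12455/2422⌋ = 5, remainder 345
⌊2422/345⌋ = 7, remainder 7
⌊345/7⌋ = 49, remainder 2
⌊7/2⌋ = 3, remainder 1
⌊2/1⌋ = 2, remainder 0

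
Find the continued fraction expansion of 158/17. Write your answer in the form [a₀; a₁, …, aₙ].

[9; 3, 2, 2]

158 ÷ 17 → quotient 9, remainder 5
17 ÷ 5 → quotient 3, remainder 2
5 ÷ 2 → quotient 2, remainder 1
2 ÷ 1 → quotient 2, remainder 0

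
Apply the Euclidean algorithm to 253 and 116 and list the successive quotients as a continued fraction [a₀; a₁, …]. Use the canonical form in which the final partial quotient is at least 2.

Repeatedly divide and take the remainder:
⌊253/116⌋ = 2, remainder 21
⌊116/21⌋ = 5, remainder 11
⌊21/11⌋ = 1, remainder 10
⌊11/10⌋ = 1, remainder 1
⌊10/1⌋ = 10, remainder 0

[2; 5, 1, 1, 10]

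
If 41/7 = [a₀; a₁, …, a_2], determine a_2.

6

Apply division with remainder until the remainder is 0:
41 ÷ 7 → quotient 5, remainder 6
7 ÷ 6 → quotient 1, remainder 1
6 ÷ 1 → quotient 6, remainder 0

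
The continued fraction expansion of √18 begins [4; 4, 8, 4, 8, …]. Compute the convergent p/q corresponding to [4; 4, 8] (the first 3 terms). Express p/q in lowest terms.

Use the convergent recurrence hₖ = aₖ·hₖ₋₁ + hₖ₋₂ (and likewise for the denominators kₖ):
a_0 = 4: 4/1
a_1 = 4: 17/4
a_2 = 8: 140/33

140/33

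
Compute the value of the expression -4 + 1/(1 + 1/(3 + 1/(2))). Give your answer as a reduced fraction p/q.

Compute successive convergents:
a_0 = -4: -4/1
a_1 = 1: -3/1
a_2 = 3: -13/4
a_3 = 2: -29/9

-29/9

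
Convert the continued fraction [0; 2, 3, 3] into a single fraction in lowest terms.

10/23

Starting at the tail and folding back:
Start with 3.
3 + 1/(3/1) = 3 + 1/3 = 10/3
2 + 1/(10/3) = 2 + 3/10 = 23/10
0 + 1/(23/10) = 0 + 10/23 = 10/23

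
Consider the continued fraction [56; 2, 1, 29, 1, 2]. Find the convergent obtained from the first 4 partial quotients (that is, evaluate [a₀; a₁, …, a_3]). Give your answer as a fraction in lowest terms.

5014/89

a_0 = 56: 56/1
a_1 = 2: 113/2
a_2 = 1: 169/3
a_3 = 29: 5014/89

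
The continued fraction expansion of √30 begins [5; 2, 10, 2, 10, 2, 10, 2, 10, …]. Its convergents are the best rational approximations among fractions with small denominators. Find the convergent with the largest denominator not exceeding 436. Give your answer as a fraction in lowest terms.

List convergents until the denominator exceeds the bound:
a_0 = 5: 5/1  (≤ bound)
a_1 = 2: 11/2  (≤ bound)
a_2 = 10: 115/21  (≤ bound)
a_3 = 2: 241/44  (≤ bound)
a_4 = 10: 2525/461  (> 436, stop)

241/44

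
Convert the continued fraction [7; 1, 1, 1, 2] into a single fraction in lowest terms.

61/8

Use the convergent recurrence hₖ = aₖ·hₖ₋₁ + hₖ₋₂ (and likewise for the denominators kₖ):
a_0 = 7: 7/1
a_1 = 1: 8/1
a_2 = 1: 15/2
a_3 = 1: 23/3
a_4 = 2: 61/8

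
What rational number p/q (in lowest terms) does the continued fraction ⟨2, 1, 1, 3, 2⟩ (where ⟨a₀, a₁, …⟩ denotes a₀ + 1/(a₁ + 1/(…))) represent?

Compute successive convergents:
a_0 = 2: 2/1
a_1 = 1: 3/1
a_2 = 1: 5/2
a_3 = 3: 18/7
a_4 = 2: 41/16

41/16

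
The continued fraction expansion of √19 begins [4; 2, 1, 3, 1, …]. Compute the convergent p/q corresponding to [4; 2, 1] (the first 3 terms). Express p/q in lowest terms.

13/3

Collapse the nested fraction from the inside out:
Start with 1.
2 + 1/(1/1) = 2 + 1/1 = 3/1
4 + 1/(3/1) = 4 + 1/3 = 13/3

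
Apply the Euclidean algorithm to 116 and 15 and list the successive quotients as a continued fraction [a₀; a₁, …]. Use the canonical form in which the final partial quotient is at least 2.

[7; 1, 2, 1, 3]

Run the Euclidean algorithm, recording each quotient:
116 = 7·15 + 11, so a_0 = 7
15 = 1·11 + 4, so a_1 = 1
11 = 2·4 + 3, so a_2 = 2
4 = 1·3 + 1, so a_3 = 1
3 = 3·1 + 0, so a_4 = 3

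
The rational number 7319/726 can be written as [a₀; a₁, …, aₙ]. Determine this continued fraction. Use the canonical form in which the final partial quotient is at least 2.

[10; 12, 3, 3, 1, 1, 2]

Repeatedly divide and take the remainder:
7319 ÷ 726 → quotient 10, remainder 59
726 ÷ 59 → quotient 12, remainder 18
59 ÷ 18 → quotient 3, remainder 5
18 ÷ 5 → quotient 3, remainder 3
5 ÷ 3 → quotient 1, remainder 2
3 ÷ 2 → quotient 1, remainder 1
2 ÷ 1 → quotient 2, remainder 0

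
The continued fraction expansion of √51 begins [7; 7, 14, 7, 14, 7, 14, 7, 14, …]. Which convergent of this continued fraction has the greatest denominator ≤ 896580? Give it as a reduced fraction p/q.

499850/69993

List convergents until the denominator exceeds the bound:
a_0 = 7: 7/1  (≤ bound)
a_1 = 7: 50/7  (≤ bound)
a_2 = 14: 707/99  (≤ bound)
a_3 = 7: 4999/700  (≤ bound)
a_4 = 14: 70693/9899  (≤ bound)
a_5 = 7: 499850/69993  (≤ bound)
a_6 = 14: 7068593/989801  (> 896580, stop)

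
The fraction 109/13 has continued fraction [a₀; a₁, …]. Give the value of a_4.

109 = 8·13 + 5, so a_0 = 8
13 = 2·5 + 3, so a_1 = 2
5 = 1·3 + 2, so a_2 = 1
3 = 1·2 + 1, so a_3 = 1
2 = 2·1 + 0, so a_4 = 2

2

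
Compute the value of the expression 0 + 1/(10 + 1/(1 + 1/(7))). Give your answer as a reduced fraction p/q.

8/87

Collapse the nested fraction from the inside out:
Start with 7.
1 + 1/(7/1) = 1 + 1/7 = 8/7
10 + 1/(8/7) = 10 + 7/8 = 87/8
0 + 1/(87/8) = 0 + 8/87 = 8/87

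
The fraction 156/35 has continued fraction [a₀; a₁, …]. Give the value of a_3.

Apply division with remainder until the remainder is 0:
156 = 4·35 + 16, so a_0 = 4
35 = 2·16 + 3, so a_1 = 2
16 = 5·3 + 1, so a_2 = 5
3 = 3·1 + 0, so a_3 = 3

3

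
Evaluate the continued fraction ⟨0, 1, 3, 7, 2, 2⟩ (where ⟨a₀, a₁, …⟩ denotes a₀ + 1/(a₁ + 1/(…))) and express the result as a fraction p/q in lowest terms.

116/153

a_0 = 0: 0/1
a_1 = 1: 1/1
a_2 = 3: 3/4
a_3 = 7: 22/29
a_4 = 2: 47/62
a_5 = 2: 116/153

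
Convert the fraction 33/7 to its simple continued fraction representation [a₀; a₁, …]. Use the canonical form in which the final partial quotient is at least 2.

33 ÷ 7 → quotient 4, remainder 5
7 ÷ 5 → quotient 1, remainder 2
5 ÷ 2 → quotient 2, remainder 1
2 ÷ 1 → quotient 2, remainder 0

[4; 1, 2, 2]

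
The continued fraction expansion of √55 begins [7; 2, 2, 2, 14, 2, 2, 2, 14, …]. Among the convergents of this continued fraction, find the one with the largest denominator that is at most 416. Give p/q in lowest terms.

2655/358

a_0 = 7: 7/1  (≤ bound)
a_1 = 2: 15/2  (≤ bound)
a_2 = 2: 37/5  (≤ bound)
a_3 = 2: 89/12  (≤ bound)
a_4 = 14: 1283/173  (≤ bound)
a_5 = 2: 2655/358  (≤ bound)
a_6 = 2: 6593/889  (> 416, stop)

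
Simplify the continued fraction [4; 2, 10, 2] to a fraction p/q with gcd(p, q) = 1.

Compute successive convergents:
a_0 = 4: 4/1
a_1 = 2: 9/2
a_2 = 10: 94/21
a_3 = 2: 197/44

197/44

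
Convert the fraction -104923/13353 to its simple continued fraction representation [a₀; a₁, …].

[-8; 7, 41, 3, 15]

-104923 = -8·13353 + 1901, so a_0 = -8
13353 = 7·1901 + 46, so a_1 = 7
1901 = 41·46 + 15, so a_2 = 41
46 = 3·15 + 1, so a_3 = 3
15 = 15·1 + 0, so a_4 = 15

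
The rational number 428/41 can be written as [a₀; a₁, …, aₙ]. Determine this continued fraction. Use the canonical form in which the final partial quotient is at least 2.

[10; 2, 3, 1, 1, 2]

Apply division with remainder until the remainder is 0:
428 = 10·41 + 18, so a_0 = 10
41 = 2·18 + 5, so a_1 = 2
18 = 3·5 + 3, so a_2 = 3
5 = 1·3 + 2, so a_3 = 1
3 = 1·2 + 1, so a_4 = 1
2 = 2·1 + 0, so a_5 = 2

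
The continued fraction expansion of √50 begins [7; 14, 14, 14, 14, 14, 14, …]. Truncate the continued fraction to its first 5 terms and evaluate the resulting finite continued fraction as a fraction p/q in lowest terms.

275807/39005

Compute successive convergents:
a_0 = 7: 7/1
a_1 = 14: 99/14
a_2 = 14: 1393/197
a_3 = 14: 19601/2772
a_4 = 14: 275807/39005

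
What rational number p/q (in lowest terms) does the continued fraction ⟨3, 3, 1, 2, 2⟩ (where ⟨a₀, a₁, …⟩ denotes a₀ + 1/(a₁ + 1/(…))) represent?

Collapse the nested fraction from the inside out:
Start with 2.
2 + 1/(2/1) = 2 + 1/2 = 5/2
1 + 1/(5/2) = 1 + 2/5 = 7/5
3 + 1/(7/5) = 3 + 5/7 = 26/7
3 + 1/(26/7) = 3 + 7/26 = 85/26

85/26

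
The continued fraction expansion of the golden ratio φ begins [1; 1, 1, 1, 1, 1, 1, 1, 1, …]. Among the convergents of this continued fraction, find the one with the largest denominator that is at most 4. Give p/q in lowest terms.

a_0 = 1: 1/1  (≤ bound)
a_1 = 1: 2/1  (≤ bound)
a_2 = 1: 3/2  (≤ bound)
a_3 = 1: 5/3  (≤ bound)
a_4 = 1: 8/5  (> 4, stop)

5/3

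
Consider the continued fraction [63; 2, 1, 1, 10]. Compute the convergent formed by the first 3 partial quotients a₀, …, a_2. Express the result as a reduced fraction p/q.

Start with 1.
2 + 1/(1/1) = 2 + 1/1 = 3/1
63 + 1/(3/1) = 63 + 1/3 = 190/3

190/3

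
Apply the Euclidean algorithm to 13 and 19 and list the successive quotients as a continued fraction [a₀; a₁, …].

Repeatedly divide and take the remainder:
13 ÷ 19 → quotient 0, remainder 13
19 ÷ 13 → quotient 1, remainder 6
13 ÷ 6 → quotient 2, remainder 1
6 ÷ 1 → quotient 6, remainder 0

[0; 1, 2, 6]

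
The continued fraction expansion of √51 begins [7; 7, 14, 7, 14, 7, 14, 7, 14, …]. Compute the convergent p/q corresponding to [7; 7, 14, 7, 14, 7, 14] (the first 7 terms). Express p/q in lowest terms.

7068593/989801

Start with 14.
7 + 1/(14/1) = 7 + 1/14 = 99/14
14 + 1/(99/14) = 14 + 14/99 = 1400/99
7 + 1/(1400/99) = 7 + 99/1400 = 9899/1400
14 + 1/(9899/1400) = 14 + 1400/9899 = 139986/9899
7 + 1/(139986/9899) = 7 + 9899/139986 = 989801/139986
7 + 1/(989801/139986) = 7 + 139986/989801 = 7068593/989801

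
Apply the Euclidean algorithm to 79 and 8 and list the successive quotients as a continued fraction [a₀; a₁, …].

[9; 1, 7]

79 ÷ 8 → quotient 9, remainder 7
8 ÷ 7 → quotient 1, remainder 1
7 ÷ 1 → quotient 7, remainder 0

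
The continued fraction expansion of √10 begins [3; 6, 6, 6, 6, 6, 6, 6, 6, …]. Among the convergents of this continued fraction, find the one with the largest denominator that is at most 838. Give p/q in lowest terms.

a_0 = 3: 3/1  (≤ bound)
a_1 = 6: 19/6  (≤ bound)
a_2 = 6: 117/37  (≤ bound)
a_3 = 6: 721/228  (≤ bound)
a_4 = 6: 4443/1405  (> 838, stop)

721/228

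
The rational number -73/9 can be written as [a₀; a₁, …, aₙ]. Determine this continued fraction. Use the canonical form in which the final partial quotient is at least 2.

Apply division with remainder until the remainder is 0:
⌊-73/9⌋ = -9, remainder 8
⌊9/8⌋ = 1, remainder 1
⌊8/1⌋ = 8, remainder 0

[-9; 1, 8]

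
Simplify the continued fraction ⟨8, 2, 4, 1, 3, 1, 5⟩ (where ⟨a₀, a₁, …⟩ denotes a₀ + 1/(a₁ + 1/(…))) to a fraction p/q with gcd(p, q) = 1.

a_0 = 8: 8/1
a_1 = 2: 17/2
a_2 = 4: 76/9
a_3 = 1: 93/11
a_4 = 3: 355/42
a_5 = 1: 448/53
a_6 = 5: 2595/307

2595/307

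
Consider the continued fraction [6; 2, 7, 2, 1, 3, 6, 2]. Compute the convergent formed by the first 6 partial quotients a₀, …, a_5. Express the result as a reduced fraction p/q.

1119/173

Start with 3.
1 + 1/(3/1) = 1 + 1/3 = 4/3
2 + 1/(4/3) = 2 + 3/4 = 11/4
7 + 1/(11/4) = 7 + 4/11 = 81/11
2 + 1/(81/11) = 2 + 11/81 = 173/81
6 + 1/(173/81) = 6 + 81/173 = 1119/173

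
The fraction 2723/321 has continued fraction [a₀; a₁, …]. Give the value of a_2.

14

2723 = 8·321 + 155, so a_0 = 8
321 = 2·155 + 11, so a_1 = 2
155 = 14·11 + 1, so a_2 = 14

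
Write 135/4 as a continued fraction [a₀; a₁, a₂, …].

Run the Euclidean algorithm, recording each quotient:
135 ÷ 4 → quotient 33, remainder 3
4 ÷ 3 → quotient 1, remainder 1
3 ÷ 1 → quotient 3, remainder 0

[33; 1, 3]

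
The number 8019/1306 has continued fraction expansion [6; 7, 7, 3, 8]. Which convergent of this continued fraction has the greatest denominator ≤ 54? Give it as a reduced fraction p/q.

a_0 = 6: 6/1  (≤ bound)
a_1 = 7: 43/7  (≤ bound)
a_2 = 7: 307/50  (≤ bound)
a_3 = 3: 964/157  (> 54, stop)

307/50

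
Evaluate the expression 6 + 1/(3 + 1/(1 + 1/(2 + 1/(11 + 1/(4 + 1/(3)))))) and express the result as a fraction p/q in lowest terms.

Start with 3.
4 + 1/(3/1) = 4 + 1/3 = 13/3
11 + 1/(13/3) = 11 + 3/13 = 146/13
2 + 1/(146/13) = 2 + 13/146 = 305/146
1 + 1/(305/146) = 1 + 146/305 = 451/305
3 + 1/(451/305) = 3 + 305/451 = 1658/451
6 + 1/(1658/451) = 6 + 451/1658 = 10399/1658

10399/1658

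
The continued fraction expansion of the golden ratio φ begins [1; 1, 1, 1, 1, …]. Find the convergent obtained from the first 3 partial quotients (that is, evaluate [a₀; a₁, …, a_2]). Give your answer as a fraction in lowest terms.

3/2

Use the convergent recurrence hₖ = aₖ·hₖ₋₁ + hₖ₋₂ (and likewise for the denominators kₖ):
a_0 = 1: 1/1
a_1 = 1: 2/1
a_2 = 1: 3/2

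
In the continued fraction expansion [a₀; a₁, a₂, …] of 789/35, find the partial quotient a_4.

3

789 ÷ 35 → quotient 22, remainder 19
35 ÷ 19 → quotient 1, remainder 16
19 ÷ 16 → quotient 1, remainder 3
16 ÷ 3 → quotient 5, remainder 1
3 ÷ 1 → quotient 3, remainder 0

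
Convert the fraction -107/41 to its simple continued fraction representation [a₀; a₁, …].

-107 = -3·41 + 16, so a_0 = -3
41 = 2·16 + 9, so a_1 = 2
16 = 1·9 + 7, so a_2 = 1
9 = 1·7 + 2, so a_3 = 1
7 = 3·2 + 1, so a_4 = 3
2 = 2·1 + 0, so a_5 = 2

[-3; 2, 1, 1, 3, 2]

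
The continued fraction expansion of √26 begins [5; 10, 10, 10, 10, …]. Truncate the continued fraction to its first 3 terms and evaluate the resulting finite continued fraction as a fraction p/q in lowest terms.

515/101

Start with 10.
10 + 1/(10/1) = 10 + 1/10 = 101/10
5 + 1/(101/10) = 5 + 10/101 = 515/101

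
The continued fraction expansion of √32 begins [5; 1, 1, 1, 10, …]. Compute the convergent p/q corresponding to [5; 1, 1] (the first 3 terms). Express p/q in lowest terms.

Compute successive convergents:
a_0 = 5: 5/1
a_1 = 1: 6/1
a_2 = 1: 11/2

11/2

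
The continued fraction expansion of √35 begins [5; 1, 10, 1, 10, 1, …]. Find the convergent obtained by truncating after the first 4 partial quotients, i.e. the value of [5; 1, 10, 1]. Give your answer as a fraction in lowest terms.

Collapse the nested fraction from the inside out:
Start with 1.
10 + 1/(1/1) = 10 + 1/1 = 11/1
1 + 1/(11/1) = 1 + 1/11 = 12/11
5 + 1/(12/11) = 5 + 11/12 = 71/12

71/12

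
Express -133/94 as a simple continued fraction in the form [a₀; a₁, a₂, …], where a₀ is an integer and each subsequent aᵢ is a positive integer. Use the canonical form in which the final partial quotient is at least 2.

[-2; 1, 1, 2, 2, 3, 2]

Apply division with remainder until the remainder is 0:
-133 = -2·94 + 55, so a_0 = -2
94 = 1·55 + 39, so a_1 = 1
55 = 1·39 + 16, so a_2 = 1
39 = 2·16 + 7, so a_3 = 2
16 = 2·7 + 2, so a_4 = 2
7 = 3·2 + 1, so a_5 = 3
2 = 2·1 + 0, so a_6 = 2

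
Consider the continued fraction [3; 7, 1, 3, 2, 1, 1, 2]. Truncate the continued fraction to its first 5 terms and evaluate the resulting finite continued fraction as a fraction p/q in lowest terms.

Start with 2.
3 + 1/(2/1) = 3 + 1/2 = 7/2
1 + 1/(7/2) = 1 + 2/7 = 9/7
7 + 1/(9/7) = 7 + 7/9 = 70/9
3 + 1/(70/9) = 3 + 9/70 = 219/70

219/70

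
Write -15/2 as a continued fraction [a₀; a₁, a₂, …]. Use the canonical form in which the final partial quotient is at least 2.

[-8; 2]

-15 = -8·2 + 1, so a_0 = -8
2 = 2·1 + 0, so a_1 = 2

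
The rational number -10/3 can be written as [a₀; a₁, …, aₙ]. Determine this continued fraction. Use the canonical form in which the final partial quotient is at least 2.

Run the Euclidean algorithm, recording each quotient:
-10 ÷ 3 → quotient -4, remainder 2
3 ÷ 2 → quotient 1, remainder 1
2 ÷ 1 → quotient 2, remainder 0

[-4; 1, 2]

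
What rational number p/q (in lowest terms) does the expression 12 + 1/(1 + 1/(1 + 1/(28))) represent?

713/57

Start with 28.
1 + 1/(28/1) = 1 + 1/28 = 29/28
1 + 1/(29/28) = 1 + 28/29 = 57/29
12 + 1/(57/29) = 12 + 29/57 = 713/57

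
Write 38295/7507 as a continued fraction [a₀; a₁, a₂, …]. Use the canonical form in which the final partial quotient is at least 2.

[5; 9, 1, 7, 5, 1, 4, 3]

Repeatedly divide and take the remainder:
38295 ÷ 7507 → quotient 5, remainder 760
7507 ÷ 760 → quotient 9, remainder 667
760 ÷ 667 → quotient 1, remainder 93
667 ÷ 93 → quotient 7, remainder 16
93 ÷ 16 → quotient 5, remainder 13
16 ÷ 13 → quotient 1, remainder 3
13 ÷ 3 → quotient 4, remainder 1
3 ÷ 1 → quotient 3, remainder 0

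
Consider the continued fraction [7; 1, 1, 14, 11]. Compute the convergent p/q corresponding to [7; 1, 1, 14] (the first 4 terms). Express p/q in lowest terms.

Starting at the tail and folding back:
Start with 14.
1 + 1/(14/1) = 1 + 1/14 = 15/14
1 + 1/(15/14) = 1 + 14/15 = 29/15
7 + 1/(29/15) = 7 + 15/29 = 218/29

218/29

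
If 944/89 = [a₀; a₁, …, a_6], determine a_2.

944 = 10·89 + 54, so a_0 = 10
89 = 1·54 + 35, so a_1 = 1
54 = 1·35 + 19, so a_2 = 1

1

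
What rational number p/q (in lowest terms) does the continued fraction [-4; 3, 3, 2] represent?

-85/23

Build up convergents one term at a time:
a_0 = -4: -4/1
a_1 = 3: -11/3
a_2 = 3: -37/10
a_3 = 2: -85/23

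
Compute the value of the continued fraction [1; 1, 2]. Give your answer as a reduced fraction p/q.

a_0 = 1: 1/1
a_1 = 1: 2/1
a_2 = 2: 5/3

5/3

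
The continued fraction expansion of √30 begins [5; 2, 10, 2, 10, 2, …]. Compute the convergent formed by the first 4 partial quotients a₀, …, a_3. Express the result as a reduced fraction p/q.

241/44

Compute successive convergents:
a_0 = 5: 5/1
a_1 = 2: 11/2
a_2 = 10: 115/21
a_3 = 2: 241/44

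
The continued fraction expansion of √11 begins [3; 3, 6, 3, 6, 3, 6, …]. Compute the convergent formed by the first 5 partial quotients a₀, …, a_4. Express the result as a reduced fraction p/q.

1257/379

Use the convergent recurrence hₖ = aₖ·hₖ₋₁ + hₖ₋₂ (and likewise for the denominators kₖ):
a_0 = 3: 3/1
a_1 = 3: 10/3
a_2 = 6: 63/19
a_3 = 3: 199/60
a_4 = 6: 1257/379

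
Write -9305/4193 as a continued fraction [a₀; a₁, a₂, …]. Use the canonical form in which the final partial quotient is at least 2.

Run the Euclidean algorithm, recording each quotient:
-9305 = -3·4193 + 3274, so a_0 = -3
4193 = 1·3274 + 919, so a_1 = 1
3274 = 3·919 + 517, so a_2 = 3
919 = 1·517 + 402, so a_3 = 1
517 = 1·402 + 115, so a_4 = 1
402 = 3·115 + 57, so a_5 = 3
115 = 2·57 + 1, so a_6 = 2
57 = 57·1 + 0, so a_7 = 57

[-3; 1, 3, 1, 1, 3, 2, 57]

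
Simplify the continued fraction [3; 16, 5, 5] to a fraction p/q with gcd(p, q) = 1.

Start with 5.
5 + 1/(5/1) = 5 + 1/5 = 26/5
16 + 1/(26/5) = 16 + 5/26 = 421/26
3 + 1/(421/26) = 3 + 26/421 = 1289/421

1289/421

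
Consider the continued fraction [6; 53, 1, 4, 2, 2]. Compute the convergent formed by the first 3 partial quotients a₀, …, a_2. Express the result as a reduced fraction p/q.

325/54

Build up convergents one term at a time:
a_0 = 6: 6/1
a_1 = 53: 319/53
a_2 = 1: 325/54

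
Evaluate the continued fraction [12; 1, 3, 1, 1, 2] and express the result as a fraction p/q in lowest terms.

294/23

Start with 2.
1 + 1/(2/1) = 1 + 1/2 = 3/2
1 + 1/(3/2) = 1 + 2/3 = 5/3
3 + 1/(5/3) = 3 + 3/5 = 18/5
1 + 1/(18/5) = 1 + 5/18 = 23/18
12 + 1/(23/18) = 12 + 18/23 = 294/23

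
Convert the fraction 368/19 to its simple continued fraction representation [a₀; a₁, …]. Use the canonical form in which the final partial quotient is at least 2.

[19; 2, 1, 2, 2]

Apply division with remainder until the remainder is 0:
368 ÷ 19 → quotient 19, remainder 7
19 ÷ 7 → quotient 2, remainder 5
7 ÷ 5 → quotient 1, remainder 2
5 ÷ 2 → quotient 2, remainder 1
2 ÷ 1 → quotient 2, remainder 0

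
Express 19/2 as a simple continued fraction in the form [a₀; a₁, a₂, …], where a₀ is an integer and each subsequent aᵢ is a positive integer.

[9; 2]

Repeatedly divide and take the remainder:
19 ÷ 2 → quotient 9, remainder 1
2 ÷ 1 → quotient 2, remainder 0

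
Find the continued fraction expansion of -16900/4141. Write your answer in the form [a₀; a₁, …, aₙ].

⌊-16900/4141⌋ = -5, remainder 3805
⌊4141/3805⌋ = 1, remainder 336
⌊3805/336⌋ = 11, remainder 109
⌊336/109⌋ = 3, remainder 9
⌊109/9⌋ = 12, remainder 1
⌊9/1⌋ = 9, remainder 0

[-5; 1, 11, 3, 12, 9]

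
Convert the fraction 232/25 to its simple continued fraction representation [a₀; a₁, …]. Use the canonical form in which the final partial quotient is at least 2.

232 = 9·25 + 7, so a_0 = 9
25 = 3·7 + 4, so a_1 = 3
7 = 1·4 + 3, so a_2 = 1
4 = 1·3 + 1, so a_3 = 1
3 = 3·1 + 0, so a_4 = 3

[9; 3, 1, 1, 3]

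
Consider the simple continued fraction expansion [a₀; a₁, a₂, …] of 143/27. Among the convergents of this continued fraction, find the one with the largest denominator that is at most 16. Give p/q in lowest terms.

53/10

List convergents until the denominator exceeds the bound:
a_0 = 5: 5/1  (≤ bound)
a_1 = 3: 16/3  (≤ bound)
a_2 = 2: 37/7  (≤ bound)
a_3 = 1: 53/10  (≤ bound)
a_4 = 2: 143/27  (> 16, stop)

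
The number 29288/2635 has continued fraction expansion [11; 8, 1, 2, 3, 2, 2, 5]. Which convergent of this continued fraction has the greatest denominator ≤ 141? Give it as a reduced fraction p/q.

a_0 = 11: 11/1  (≤ bound)
a_1 = 8: 89/8  (≤ bound)
a_2 = 1: 100/9  (≤ bound)
a_3 = 2: 289/26  (≤ bound)
a_4 = 3: 967/87  (≤ bound)
a_5 = 2: 2223/200  (> 141, stop)

967/87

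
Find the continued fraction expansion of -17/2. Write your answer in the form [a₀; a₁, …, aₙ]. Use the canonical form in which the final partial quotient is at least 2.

-17 = -9·2 + 1, so a_0 = -9
2 = 2·1 + 0, so a_1 = 2

[-9; 2]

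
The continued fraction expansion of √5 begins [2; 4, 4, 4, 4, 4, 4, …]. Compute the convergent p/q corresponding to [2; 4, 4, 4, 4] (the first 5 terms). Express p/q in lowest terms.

Start with 4.
4 + 1/(4/1) = 4 + 1/4 = 17/4
4 + 1/(17/4) = 4 + 4/17 = 72/17
4 + 1/(72/17) = 4 + 17/72 = 305/72
2 + 1/(305/72) = 2 + 72/305 = 682/305

682/305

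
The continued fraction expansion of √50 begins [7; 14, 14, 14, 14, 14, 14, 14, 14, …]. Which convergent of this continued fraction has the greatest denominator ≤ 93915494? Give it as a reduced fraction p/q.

a_0 = 7: 7/1  (≤ bound)
a_1 = 14: 99/14  (≤ bound)
a_2 = 14: 1393/197  (≤ bound)
a_3 = 14: 19601/2772  (≤ bound)
a_4 = 14: 275807/39005  (≤ bound)
a_5 = 14: 3880899/548842  (≤ bound)
a_6 = 14: 54608393/7722793  (≤ bound)
a_7 = 14: 768398401/108667944  (> 93915494, stop)

54608393/7722793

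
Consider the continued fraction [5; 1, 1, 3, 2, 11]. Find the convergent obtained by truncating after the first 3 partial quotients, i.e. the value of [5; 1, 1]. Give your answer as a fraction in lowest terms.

11/2

a_0 = 5: 5/1
a_1 = 1: 6/1
a_2 = 1: 11/2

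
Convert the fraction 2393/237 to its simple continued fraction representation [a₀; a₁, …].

⌊2393/237⌋ = 10, remainder 23
⌊237/23⌋ = 10, remainder 7
⌊23/7⌋ = 3, remainder 2
⌊7/2⌋ = 3, remainder 1
⌊2/1⌋ = 2, remainder 0

[10; 10, 3, 3, 2]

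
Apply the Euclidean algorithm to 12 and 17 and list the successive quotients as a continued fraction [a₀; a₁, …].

12 ÷ 17 → quotient 0, remainder 12
17 ÷ 12 → quotient 1, remainder 5
12 ÷ 5 → quotient 2, remainder 2
5 ÷ 2 → quotient 2, remainder 1
2 ÷ 1 → quotient 2, remainder 0

[0; 1, 2, 2, 2]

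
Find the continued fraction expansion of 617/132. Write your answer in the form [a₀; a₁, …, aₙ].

[4; 1, 2, 14, 3]

⌊617/132⌋ = 4, remainder 89
⌊132/89⌋ = 1, remainder 43
⌊89/43⌋ = 2, remainder 3
⌊43/3⌋ = 14, remainder 1
⌊3/1⌋ = 3, remainder 0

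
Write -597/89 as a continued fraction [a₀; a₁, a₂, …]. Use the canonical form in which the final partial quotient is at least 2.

Repeatedly divide and take the remainder:
-597 ÷ 89 → quotient -7, remainder 26
89 ÷ 26 → quotient 3, remainder 11
26 ÷ 11 → quotient 2, remainder 4
11 ÷ 4 → quotient 2, remainder 3
4 ÷ 3 → quotient 1, remainder 1
3 ÷ 1 → quotient 3, remainder 0

[-7; 3, 2, 2, 1, 3]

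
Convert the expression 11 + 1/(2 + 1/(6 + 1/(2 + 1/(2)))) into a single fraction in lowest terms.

791/69

Start with 2.
2 + 1/(2/1) = 2 + 1/2 = 5/2
6 + 1/(5/2) = 6 + 2/5 = 32/5
2 + 1/(32/5) = 2 + 5/32 = 69/32
11 + 1/(69/32) = 11 + 32/69 = 791/69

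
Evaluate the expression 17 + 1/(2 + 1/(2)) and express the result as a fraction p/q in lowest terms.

Starting at the tail and folding back:
Start with 2.
2 + 1/(2/1) = 2 + 1/2 = 5/2
17 + 1/(5/2) = 17 + 2/5 = 87/5

87/5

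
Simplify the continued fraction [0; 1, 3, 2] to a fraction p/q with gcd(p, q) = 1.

a_0 = 0: 0/1
a_1 = 1: 1/1
a_2 = 3: 3/4
a_3 = 2: 7/9

7/9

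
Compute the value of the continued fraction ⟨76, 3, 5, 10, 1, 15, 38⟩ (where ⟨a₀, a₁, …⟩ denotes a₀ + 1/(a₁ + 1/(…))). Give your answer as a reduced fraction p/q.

8272542/108403

Starting at the tail and folding back:
Start with 38.
15 + 1/(38/1) = 15 + 1/38 = 571/38
1 + 1/(571/38) = 1 + 38/571 = 609/571
10 + 1/(609/571) = 10 + 571/609 = 6661/609
5 + 1/(6661/609) = 5 + 609/6661 = 33914/6661
3 + 1/(33914/6661) = 3 + 6661/33914 = 108403/33914
76 + 1/(108403/33914) = 76 + 33914/108403 = 8272542/108403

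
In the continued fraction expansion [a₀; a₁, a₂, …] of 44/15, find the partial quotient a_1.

1

Repeatedly divide and take the remainder:
44 ÷ 15 → quotient 2, remainder 14
15 ÷ 14 → quotient 1, remainder 1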